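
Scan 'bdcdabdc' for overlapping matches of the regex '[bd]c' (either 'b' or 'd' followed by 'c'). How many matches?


Pattern: [bd]c means either 'b' or 'd' followed by 'c'.
Scanning 'bdcdabdc' position-by-position:
  Pos 0: window 'bd' -> no
  Pos 1: window 'dc' -> MATCH
  Pos 2: window 'cd' -> no
  Pos 3: window 'da' -> no
  Pos 4: window 'ab' -> no
  Pos 5: window 'bd' -> no
  Pos 6: window 'dc' -> MATCH
  Pos 7: window 'c' -> no
Total matches: 2

2


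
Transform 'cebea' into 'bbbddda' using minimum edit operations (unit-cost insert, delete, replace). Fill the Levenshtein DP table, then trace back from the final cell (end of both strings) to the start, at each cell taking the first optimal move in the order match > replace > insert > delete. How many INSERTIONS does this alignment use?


Edit distance = 5. Backtracking from cell (5, 7) with preference match > replace > insert > delete,
then listing the resulting alignment 'cebea' -> 'bbbddda' left to right:
  Step 1: replace c->b
  Step 2: replace e->b
  Step 3: keep 'b'
  Step 4: insert 'd' [insertion #1]
  Step 5: insert 'd' [insertion #2]
  Step 6: replace e->d
  Step 7: keep 'a'
Total insertions: 2

2


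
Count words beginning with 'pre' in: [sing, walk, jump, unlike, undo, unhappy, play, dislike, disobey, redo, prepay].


Checking each word for prefix 'pre':
  'sing' -> no (count: 0)
  'walk' -> no (count: 0)
  'jump' -> no (count: 0)
  'unlike' -> no (count: 0)
  'undo' -> no (count: 0)
  'unhappy' -> no (count: 0)
  'play' -> no (count: 0)
  'dislike' -> no (count: 0)
  'disobey' -> no (count: 0)
  'redo' -> no (count: 0)
  'prepay' -> YES, starts with 'pre' (count: 1)
Total with prefix 'pre': 1

1


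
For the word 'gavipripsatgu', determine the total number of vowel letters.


Scanning each character of 'gavipripsatgu':
  Position 1: 'g' -> consonant (running count: 0)
  Position 2: 'a' -> vowel (running count: 1)
  Position 3: 'v' -> consonant (running count: 1)
  Position 4: 'i' -> vowel (running count: 2)
  Position 5: 'p' -> consonant (running count: 2)
  Position 6: 'r' -> consonant (running count: 2)
  Position 7: 'i' -> vowel (running count: 3)
  Position 8: 'p' -> consonant (running count: 3)
  Position 9: 's' -> consonant (running count: 3)
  Position 10: 'a' -> vowel (running count: 4)
  Position 11: 't' -> consonant (running count: 4)
  Position 12: 'g' -> consonant (running count: 4)
  Position 13: 'u' -> vowel (running count: 5)
Total vowels: 5

5


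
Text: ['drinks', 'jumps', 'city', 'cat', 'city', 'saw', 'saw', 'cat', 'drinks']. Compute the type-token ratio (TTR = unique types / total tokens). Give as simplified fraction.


Tokens: 9
Unique types: ('cat', 'city', 'drinks', 'jumps', 'saw') = 5
TTR = 5/9
Already in lowest terms.

5/9


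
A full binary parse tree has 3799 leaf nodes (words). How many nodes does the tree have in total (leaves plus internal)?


Leaf nodes (terminals): 3799
Internal nodes = n - 1 = 3799 - 1 = 3798
Total = leaves + internal = 3799 + 3798 = 7597

7597


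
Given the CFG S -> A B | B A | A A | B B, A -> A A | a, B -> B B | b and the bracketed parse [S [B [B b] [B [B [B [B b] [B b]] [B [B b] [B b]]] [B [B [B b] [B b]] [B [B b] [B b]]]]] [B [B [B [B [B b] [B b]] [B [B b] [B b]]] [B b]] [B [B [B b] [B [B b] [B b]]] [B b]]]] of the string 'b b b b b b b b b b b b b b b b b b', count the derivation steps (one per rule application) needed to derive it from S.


Every bracketed nonterminal node [X ...] in the tree is produced by exactly one rule application.
Reading the tree off as a leftmost derivation:
  Step 1: S  =>  B B   (applied S -> B B)
  Step 2: B B  =>  B B B   (applied B -> B B)
  Step 3: B B B  =>  b B B   (applied B -> b)
  Step 4: b B B  =>  b B B B   (applied B -> B B)
  Step 5: b B B B  =>  b B B B B   (applied B -> B B)
  Step 6: b B B B B  =>  b B B B B B   (applied B -> B B)
  Step 7: b B B B B B  =>  b b B B B B   (applied B -> b)
  Step 8: b b B B B B  =>  b b b B B B   (applied B -> b)
  Step 9: b b b B B B  =>  b b b B B B B   (applied B -> B B)
  Step 10: b b b B B B B  =>  b b b b B B B   (applied B -> b)
  Step 11: b b b b B B B  =>  b b b b b B B   (applied B -> b)
  Step 12: b b b b b B B  =>  b b b b b B B B   (applied B -> B B)
  Step 13: b b b b b B B B  =>  b b b b b B B B B   (applied B -> B B)
  Step 14: b b b b b B B B B  =>  b b b b b b B B B   (applied B -> b)
  Step 15: b b b b b b B B B  =>  b b b b b b b B B   (applied B -> b)
  Step 16: b b b b b b b B B  =>  b b b b b b b B B B   (applied B -> B B)
  Step 17: b b b b b b b B B B  =>  b b b b b b b b B B   (applied B -> b)
  Step 18: b b b b b b b b B B  =>  b b b b b b b b b B   (applied B -> b)
  Step 19: b b b b b b b b b B  =>  b b b b b b b b b B B   (applied B -> B B)
  Step 20: b b b b b b b b b B B  =>  b b b b b b b b b B B B   (applied B -> B B)
  Step 21: b b b b b b b b b B B B  =>  b b b b b b b b b B B B B   (applied B -> B B)
  Step 22: b b b b b b b b b B B B B  =>  b b b b b b b b b B B B B B   (applied B -> B B)
  Step 23: b b b b b b b b b B B B B B  =>  b b b b b b b b b b B B B B   (applied B -> b)
  Step 24: b b b b b b b b b b B B B B  =>  b b b b b b b b b b b B B B   (applied B -> b)
  Step 25: b b b b b b b b b b b B B B  =>  b b b b b b b b b b b B B B B   (applied B -> B B)
  Step 26: b b b b b b b b b b b B B B B  =>  b b b b b b b b b b b b B B B   (applied B -> b)
  Step 27: b b b b b b b b b b b b B B B  =>  b b b b b b b b b b b b b B B   (applied B -> b)
  Step 28: b b b b b b b b b b b b b B B  =>  b b b b b b b b b b b b b b B   (applied B -> b)
  Step 29: b b b b b b b b b b b b b b B  =>  b b b b b b b b b b b b b b B B   (applied B -> B B)
  Step 30: b b b b b b b b b b b b b b B B  =>  b b b b b b b b b b b b b b B B B   (applied B -> B B)
  Step 31: b b b b b b b b b b b b b b B B B  =>  b b b b b b b b b b b b b b b B B   (applied B -> b)
  Step 32: b b b b b b b b b b b b b b b B B  =>  b b b b b b b b b b b b b b b B B B   (applied B -> B B)
  Step 33: b b b b b b b b b b b b b b b B B B  =>  b b b b b b b b b b b b b b b b B B   (applied B -> b)
  Step 34: b b b b b b b b b b b b b b b b B B  =>  b b b b b b b b b b b b b b b b b B   (applied B -> b)
  Step 35: b b b b b b b b b b b b b b b b b B  =>  b b b b b b b b b b b b b b b b b b   (applied B -> b)
Final yield: b b b b b b b b b b b b b b b b b b
Total rewrite steps: 35

35


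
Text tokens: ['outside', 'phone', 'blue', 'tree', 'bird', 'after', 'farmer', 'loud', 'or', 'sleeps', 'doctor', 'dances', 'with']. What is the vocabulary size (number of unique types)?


Listing all tokens and tracking unique types:
  Token 1: 'outside' -> NEW (unique so far: 1)
  Token 2: 'phone' -> NEW (unique so far: 2)
  Token 3: 'blue' -> NEW (unique so far: 3)
  Token 4: 'tree' -> NEW (unique so far: 4)
  Token 5: 'bird' -> NEW (unique so far: 5)
  Token 6: 'after' -> NEW (unique so far: 6)
  Token 7: 'farmer' -> NEW (unique so far: 7)
  Token 8: 'loud' -> NEW (unique so far: 8)
  Token 9: 'or' -> NEW (unique so far: 9)
  Token 10: 'sleeps' -> NEW (unique so far: 10)
  Token 11: 'doctor' -> NEW (unique so far: 11)
  Token 12: 'dances' -> NEW (unique so far: 12)
  Token 13: 'with' -> NEW (unique so far: 13)
Unique types: ('after', 'bird', 'blue', 'dances', 'doctor', 'farmer', 'loud', 'or', 'outside', 'phone', 'sleeps', 'tree', 'with')
Vocabulary size: 13

13


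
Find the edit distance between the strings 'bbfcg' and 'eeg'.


Building DP table for s1='bbfcg' (len 5) and s2='eeg' (len 3):
       e  e  g
    0  1  2  3
  b 1  1  2  3
  b 2  2  2  3
  f 3  3  3  3
  c 4  4  4  4
  g 5  5  5  4
Edit distance = dp[5][3] = 4

4


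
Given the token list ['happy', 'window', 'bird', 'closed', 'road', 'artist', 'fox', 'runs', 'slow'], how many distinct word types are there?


Listing all tokens and tracking unique types:
  Token 1: 'happy' -> NEW (unique so far: 1)
  Token 2: 'window' -> NEW (unique so far: 2)
  Token 3: 'bird' -> NEW (unique so far: 3)
  Token 4: 'closed' -> NEW (unique so far: 4)
  Token 5: 'road' -> NEW (unique so far: 5)
  Token 6: 'artist' -> NEW (unique so far: 6)
  Token 7: 'fox' -> NEW (unique so far: 7)
  Token 8: 'runs' -> NEW (unique so far: 8)
  Token 9: 'slow' -> NEW (unique so far: 9)
Unique types: ('artist', 'bird', 'closed', 'fox', 'happy', 'road', 'runs', 'slow', 'window')
Vocabulary size: 9

9


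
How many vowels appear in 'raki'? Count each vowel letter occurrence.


Scanning each character of 'raki':
  Position 1: 'r' -> consonant (running count: 0)
  Position 2: 'a' -> vowel (running count: 1)
  Position 3: 'k' -> consonant (running count: 1)
  Position 4: 'i' -> vowel (running count: 2)
Total vowels: 2

2


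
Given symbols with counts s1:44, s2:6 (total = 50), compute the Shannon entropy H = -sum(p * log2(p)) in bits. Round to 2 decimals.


Computing entropy H = -sum(p_i * log2(p_i)):
  s1: p = 44/50 = 0.8800, -p*log2(p) = 0.1623
  s2: p = 6/50 = 0.1200, -p*log2(p) = 0.3671
H = sum of terms = 0.5294
Rounded to 2 decimals: 0.53

0.53


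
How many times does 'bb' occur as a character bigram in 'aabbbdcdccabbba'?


Scanning 'aabbbdcdccabbba' for bigram 'bb':
  Position 0: 'aa' -> no
  Position 1: 'ab' -> no
  Position 2: 'bb' -> MATCH
  Position 3: 'bb' -> MATCH
  Position 4: 'bd' -> no
  Position 5: 'dc' -> no
  Position 6: 'cd' -> no
  Position 7: 'dc' -> no
  Position 8: 'cc' -> no
  Position 9: 'ca' -> no
  Position 10: 'ab' -> no
  Position 11: 'bb' -> MATCH
  Position 12: 'bb' -> MATCH
  Position 13: 'ba' -> no
Total matches: 4

4


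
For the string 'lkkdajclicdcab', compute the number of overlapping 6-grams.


String 'lkkdajclicdcab' has length L = 14.
Number of overlapping n-grams = L - n + 1
Substituting: 14 - 6 + 1 = 9

9


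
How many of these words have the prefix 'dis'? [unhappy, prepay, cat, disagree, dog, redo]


Checking each word for prefix 'dis':
  'unhappy' -> no (count: 0)
  'prepay' -> no (count: 0)
  'cat' -> no (count: 0)
  'disagree' -> YES, starts with 'dis' (count: 1)
  'dog' -> no (count: 1)
  'redo' -> no (count: 1)
Total with prefix 'dis': 1

1


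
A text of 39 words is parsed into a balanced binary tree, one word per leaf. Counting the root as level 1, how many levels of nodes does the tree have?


In a balanced binary tree with n leaves the deepest leaf is ceil(log2(n)) edges below the root,
so counting node levels inclusive of root and leaves gives ceil(log2(n)) + 1 levels.
log2(39) = 5.2854
ceil(5.2854) = 6
levels = 6 + 1 = 7

7


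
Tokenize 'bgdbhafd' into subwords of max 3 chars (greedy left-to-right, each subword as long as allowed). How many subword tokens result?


'bgdbhafd' has 8 characters.
Chunking with max size 3:
  Chunk 1: 'bgd' (positions 0-2)
  Chunk 2: 'bha' (positions 3-5)
  Chunk 3: 'fd' (positions 6-7)
Total chunks: ceil(8 / 3) = 3

3


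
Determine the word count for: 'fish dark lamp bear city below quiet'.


Counting words by splitting on spaces:
  Word 1: 'fish'
  Word 2: 'dark'
  Word 3: 'lamp'
  Word 4: 'bear'
  Word 5: 'city'
  Word 6: 'below'
  Word 7: 'quiet'
Total words: 7

7


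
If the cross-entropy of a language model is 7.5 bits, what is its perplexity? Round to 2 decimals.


Perplexity formula: PP = 2^H
H = 7.5
PP = 2^7.5
Decompose: 2^7.5 = 2^7 * 2^0.5 = 2^7 * sqrt(2)
2^7 = 128, sqrt(2) ~ 1.4142136
PP ~ 128 * 1.4142136 = 181.0193408
Rounded to 2 decimals: 181.02

181.02


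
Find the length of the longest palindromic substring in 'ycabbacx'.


Scanning 'ycabbacx' for palindromic substrings.
Substring at positions 1-6: 'cabbac'.
Check: reverse('cabbac') = 'cabbac' -> palindrome confirmed.
Neighbouring characters ('y' / 'x') break symmetry, so it cannot extend further.
No longer palindromic substring exists; longest length = 6

6


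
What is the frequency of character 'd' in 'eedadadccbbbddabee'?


Scanning 'eedadadccbbbddabee' for 'd':
  Position 2: 'd' -> MATCH (count: 1)
  Position 4: 'd' -> MATCH (count: 2)
  Position 6: 'd' -> MATCH (count: 3)
  Position 12: 'd' -> MATCH (count: 4)
  Position 13: 'd' -> MATCH (count: 5)
Total occurrences of 'd': 5

5


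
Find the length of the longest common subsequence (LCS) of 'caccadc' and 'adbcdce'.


DP table for LCS of 'caccadc' and 'adbcdce':
       a  d  b  c  d  c  e
    0  0  0  0  0  0  0  0
  c 0  0  0  0  1  1  1  1
  a 0  1  1  1  1  1  1  1
  c 0  1  1  1  2  2  2  2
  c 0  1  1  1  2  2  3  3
  a 0  1  1  1  2  2  3  3
  d 0  1  2  2  2  3  3  3
  c 0  1  2  2  3  3  4  4
LCS: 'acdc'
LCS length = 4

4


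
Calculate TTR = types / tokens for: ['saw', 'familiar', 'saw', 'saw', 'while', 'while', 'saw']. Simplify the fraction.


Tokens: 7
Unique types: ('familiar', 'saw', 'while') = 3
TTR = 3/7
Already in lowest terms.

3/7


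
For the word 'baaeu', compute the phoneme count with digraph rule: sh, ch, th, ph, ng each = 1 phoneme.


Parsing 'baaeu' greedily, digraphs first:
  'b' -> consonant phoneme (phonemes so far: 1)
  'a' -> vowel phoneme (phonemes so far: 2)
  'a' -> vowel phoneme (phonemes so far: 3)
  'e' -> vowel phoneme (phonemes so far: 4)
  'u' -> vowel phoneme (phonemes so far: 5)
Total phonemes: 5

5


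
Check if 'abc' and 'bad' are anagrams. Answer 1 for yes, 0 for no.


Sort characters of 'abc': 'abc'
Sort characters of 'bad': 'abd'
Sorted forms differ -> they are NOT anagrams
Result: 0

0


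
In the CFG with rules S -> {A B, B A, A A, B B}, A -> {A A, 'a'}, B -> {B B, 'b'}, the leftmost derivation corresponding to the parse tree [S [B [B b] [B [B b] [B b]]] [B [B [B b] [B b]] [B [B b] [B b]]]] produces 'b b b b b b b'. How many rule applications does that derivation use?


Every bracketed nonterminal node [X ...] in the tree is produced by exactly one rule application.
Reading the tree off as a leftmost derivation:
  Step 1: S  =>  B B   (applied S -> B B)
  Step 2: B B  =>  B B B   (applied B -> B B)
  Step 3: B B B  =>  b B B   (applied B -> b)
  Step 4: b B B  =>  b B B B   (applied B -> B B)
  Step 5: b B B B  =>  b b B B   (applied B -> b)
  Step 6: b b B B  =>  b b b B   (applied B -> b)
  Step 7: b b b B  =>  b b b B B   (applied B -> B B)
  Step 8: b b b B B  =>  b b b B B B   (applied B -> B B)
  Step 9: b b b B B B  =>  b b b b B B   (applied B -> b)
  Step 10: b b b b B B  =>  b b b b b B   (applied B -> b)
  Step 11: b b b b b B  =>  b b b b b B B   (applied B -> B B)
  Step 12: b b b b b B B  =>  b b b b b b B   (applied B -> b)
  Step 13: b b b b b b B  =>  b b b b b b b   (applied B -> b)
Final yield: b b b b b b b
Total rewrite steps: 13

13


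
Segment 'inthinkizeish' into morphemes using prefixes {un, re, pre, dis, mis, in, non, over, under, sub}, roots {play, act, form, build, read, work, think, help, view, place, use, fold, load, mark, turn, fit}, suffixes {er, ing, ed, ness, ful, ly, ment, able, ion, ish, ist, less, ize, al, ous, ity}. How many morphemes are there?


Segmenting 'inthinkizeish' against the inventory:
  'in' -> prefix (morpheme 1)
  'think' -> root (morpheme 2)
  'ize' -> suffix (morpheme 3)
  'ish' -> suffix (morpheme 4)
Total morphemes: 4

4


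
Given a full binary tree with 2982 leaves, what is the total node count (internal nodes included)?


Leaf nodes (terminals): 2982
Internal nodes = n - 1 = 2982 - 1 = 2981
Total = leaves + internal = 2982 + 2981 = 5963

5963


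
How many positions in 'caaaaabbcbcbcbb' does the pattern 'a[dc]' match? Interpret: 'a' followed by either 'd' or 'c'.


Pattern: a[dc] means 'a' followed by either 'd' or 'c'.
Scanning 'caaaaabbcbcbcbb' position-by-position:
  Pos 0: window 'ca' -> no
  Pos 1: window 'aa' -> no
  Pos 2: window 'aa' -> no
  Pos 3: window 'aa' -> no
  Pos 4: window 'aa' -> no
  Pos 5: window 'ab' -> no
  Pos 6: window 'bb' -> no
  Pos 7: window 'bc' -> no
  Pos 8: window 'cb' -> no
  Pos 9: window 'bc' -> no
  Pos 10: window 'cb' -> no
  Pos 11: window 'bc' -> no
  Pos 12: window 'cb' -> no
  Pos 13: window 'bb' -> no
  Pos 14: window 'b' -> no
Total matches: 0

0


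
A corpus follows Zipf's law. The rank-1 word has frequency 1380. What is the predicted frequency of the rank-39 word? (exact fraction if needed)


Zipf's law: freq(rank) = f1 / rank
f1 = 1380, rank = 39
freq = 1380 / 39
GCD(1380, 39) = 3
Simplified: 460/13

460/13


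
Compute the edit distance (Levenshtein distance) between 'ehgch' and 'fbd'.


Building DP table for s1='ehgch' (len 5) and s2='fbd' (len 3):
       f  b  d
    0  1  2  3
  e 1  1  2  3
  h 2  2  2  3
  g 3  3  3  3
  c 4  4  4  4
  h 5  5  5  5
Edit distance = dp[5][3] = 5

5


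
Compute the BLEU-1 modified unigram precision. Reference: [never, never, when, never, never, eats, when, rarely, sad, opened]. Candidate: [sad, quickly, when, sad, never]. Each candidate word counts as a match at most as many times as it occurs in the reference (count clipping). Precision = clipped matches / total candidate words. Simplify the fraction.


Reference word counts: {'eats': 1, 'never': 4, 'opened': 1, 'rarely': 1, 'sad': 1, 'when': 2}
Checking each candidate word (with clipping):
  'sad' -> in reference (ref count 1, used 1/1) -> match (matches: 1)
  'quickly' -> not in reference -> no match (matches: 1)
  'when' -> in reference (ref count 2, used 1/2) -> match (matches: 2)
  'sad' -> ref count 1 already used up (1/1) -> clipped, no match (matches: 2)
  'never' -> in reference (ref count 4, used 1/4) -> match (matches: 3)
Clipped matches: 3, Candidate length: 5
Precision = 3/5

3/5


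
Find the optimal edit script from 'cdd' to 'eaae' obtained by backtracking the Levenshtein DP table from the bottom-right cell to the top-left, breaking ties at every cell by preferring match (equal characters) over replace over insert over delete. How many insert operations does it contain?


Edit distance = 4. Backtracking from cell (3, 4) with preference match > replace > insert > delete,
then listing the resulting alignment 'cdd' -> 'eaae' left to right:
  Step 1: insert 'e' [insertion #1]
  Step 2: replace c->a
  Step 3: replace d->a
  Step 4: replace d->e
Total insertions: 1

1


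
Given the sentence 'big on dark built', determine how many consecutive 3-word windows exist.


Word trigrams from [4] words:
  Trigram 1: (big on dark)
  Trigram 2: (on dark built)
Total word trigrams: 4 - 2 = 2

2


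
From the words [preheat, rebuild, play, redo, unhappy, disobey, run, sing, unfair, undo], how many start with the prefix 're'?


Checking each word for prefix 're':
  'preheat' -> no (count: 0)
  'rebuild' -> YES, starts with 're' (count: 1)
  'play' -> no (count: 1)
  'redo' -> YES, starts with 're' (count: 2)
  'unhappy' -> no (count: 2)
  'disobey' -> no (count: 2)
  'run' -> no (count: 2)
  'sing' -> no (count: 2)
  'unfair' -> no (count: 2)
  'undo' -> no (count: 2)
Total with prefix 're': 2

2


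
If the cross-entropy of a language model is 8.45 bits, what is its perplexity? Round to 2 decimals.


Perplexity formula: PP = 2^H
H = 8.45
PP = 2^8.45
Decompose: 2^8.45 = 2^8 * 2^0.45
2^8 = 256, 2^0.45 ~ 1.3660403
PP ~ 256 * 1.3660403 = 349.7063168
Rounded to 2 decimals: 349.71

349.71


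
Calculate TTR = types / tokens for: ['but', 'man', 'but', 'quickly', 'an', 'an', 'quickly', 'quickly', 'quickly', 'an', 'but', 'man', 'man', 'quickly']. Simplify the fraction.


Tokens: 14
Unique types: ('an', 'but', 'man', 'quickly') = 4
TTR = 4/14
Simplify: divide both by 2 -> 2/7
TTR = 2/7

2/7


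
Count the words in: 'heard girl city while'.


Counting words by splitting on spaces:
  Word 1: 'heard'
  Word 2: 'girl'
  Word 3: 'city'
  Word 4: 'while'
Total words: 4

4


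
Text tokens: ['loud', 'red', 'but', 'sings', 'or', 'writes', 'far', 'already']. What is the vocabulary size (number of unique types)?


Listing all tokens and tracking unique types:
  Token 1: 'loud' -> NEW (unique so far: 1)
  Token 2: 'red' -> NEW (unique so far: 2)
  Token 3: 'but' -> NEW (unique so far: 3)
  Token 4: 'sings' -> NEW (unique so far: 4)
  Token 5: 'or' -> NEW (unique so far: 5)
  Token 6: 'writes' -> NEW (unique so far: 6)
  Token 7: 'far' -> NEW (unique so far: 7)
  Token 8: 'already' -> NEW (unique so far: 8)
Unique types: ('already', 'but', 'far', 'loud', 'or', 'red', 'sings', 'writes')
Vocabulary size: 8

8


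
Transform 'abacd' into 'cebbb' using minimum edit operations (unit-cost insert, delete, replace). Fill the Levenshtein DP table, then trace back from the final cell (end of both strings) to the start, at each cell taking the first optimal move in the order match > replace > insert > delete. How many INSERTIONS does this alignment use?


Edit distance = 5. Backtracking from cell (5, 5) with preference match > replace > insert > delete,
then listing the resulting alignment 'abacd' -> 'cebbb' left to right:
  Step 1: replace a->c
  Step 2: replace b->e
  Step 3: replace a->b
  Step 4: replace c->b
  Step 5: replace d->b
Total insertions: 0

0


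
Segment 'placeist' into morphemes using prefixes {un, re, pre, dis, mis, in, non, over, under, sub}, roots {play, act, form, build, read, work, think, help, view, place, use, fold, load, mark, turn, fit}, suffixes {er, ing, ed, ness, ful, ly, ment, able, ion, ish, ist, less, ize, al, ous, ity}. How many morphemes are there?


Segmenting 'placeist' against the inventory:
  'place' -> root (morpheme 1)
  'ist' -> suffix (morpheme 2)
Total morphemes: 2

2


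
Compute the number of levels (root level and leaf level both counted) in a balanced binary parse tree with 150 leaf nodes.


In a balanced binary tree with n leaves the deepest leaf is ceil(log2(n)) edges below the root,
so counting node levels inclusive of root and leaves gives ceil(log2(n)) + 1 levels.
log2(150) = 7.2288
ceil(7.2288) = 8
levels = 8 + 1 = 9

9


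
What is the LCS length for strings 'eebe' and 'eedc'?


DP table for LCS of 'eebe' and 'eedc':
       e  e  d  c
    0  0  0  0  0
  e 0  1  1  1  1
  e 0  1  2  2  2
  b 0  1  2  2  2
  e 0  1  2  2  2
LCS: 'ee'
LCS length = 2

2


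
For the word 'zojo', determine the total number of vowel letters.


Scanning each character of 'zojo':
  Position 1: 'z' -> consonant (running count: 0)
  Position 2: 'o' -> vowel (running count: 1)
  Position 3: 'j' -> consonant (running count: 1)
  Position 4: 'o' -> vowel (running count: 2)
Total vowels: 2

2


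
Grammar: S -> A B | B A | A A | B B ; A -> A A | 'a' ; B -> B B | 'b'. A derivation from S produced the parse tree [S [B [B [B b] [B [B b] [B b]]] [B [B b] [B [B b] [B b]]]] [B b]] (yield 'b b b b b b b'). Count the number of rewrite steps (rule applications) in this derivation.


Every bracketed nonterminal node [X ...] in the tree is produced by exactly one rule application.
Reading the tree off as a leftmost derivation:
  Step 1: S  =>  B B   (applied S -> B B)
  Step 2: B B  =>  B B B   (applied B -> B B)
  Step 3: B B B  =>  B B B B   (applied B -> B B)
  Step 4: B B B B  =>  b B B B   (applied B -> b)
  Step 5: b B B B  =>  b B B B B   (applied B -> B B)
  Step 6: b B B B B  =>  b b B B B   (applied B -> b)
  Step 7: b b B B B  =>  b b b B B   (applied B -> b)
  Step 8: b b b B B  =>  b b b B B B   (applied B -> B B)
  Step 9: b b b B B B  =>  b b b b B B   (applied B -> b)
  Step 10: b b b b B B  =>  b b b b B B B   (applied B -> B B)
  Step 11: b b b b B B B  =>  b b b b b B B   (applied B -> b)
  Step 12: b b b b b B B  =>  b b b b b b B   (applied B -> b)
  Step 13: b b b b b b B  =>  b b b b b b b   (applied B -> b)
Final yield: b b b b b b b
Total rewrite steps: 13

13


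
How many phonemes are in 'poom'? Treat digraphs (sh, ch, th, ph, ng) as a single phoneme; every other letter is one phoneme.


Parsing 'poom' greedily, digraphs first:
  'p' -> consonant phoneme (phonemes so far: 1)
  'o' -> vowel phoneme (phonemes so far: 2)
  'o' -> vowel phoneme (phonemes so far: 3)
  'm' -> consonant phoneme (phonemes so far: 4)
Total phonemes: 4

4


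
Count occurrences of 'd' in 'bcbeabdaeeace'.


Scanning 'bcbeabdaeeace' for 'd':
  Position 6: 'd' -> MATCH (count: 1)
Total occurrences of 'd': 1

1


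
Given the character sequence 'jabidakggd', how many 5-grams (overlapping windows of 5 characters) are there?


String 'jabidakggd' has length L = 10.
Number of overlapping n-grams = L - n + 1
Substituting: 10 - 5 + 1 = 6

6


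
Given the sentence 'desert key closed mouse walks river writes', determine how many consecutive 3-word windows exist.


Word trigrams from [7] words:
  Trigram 1: (desert key closed)
  Trigram 2: (key closed mouse)
  Trigram 3: (closed mouse walks)
  Trigram 4: (mouse walks river)
  Trigram 5: (walks river writes)
Total word trigrams: 7 - 2 = 5

5


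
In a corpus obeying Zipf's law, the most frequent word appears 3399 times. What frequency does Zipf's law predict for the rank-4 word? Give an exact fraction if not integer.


Zipf's law: freq(rank) = f1 / rank
f1 = 3399, rank = 4
freq = 3399 / 4
GCD(3399, 4) = 1
Simplified: 3399/4

3399/4


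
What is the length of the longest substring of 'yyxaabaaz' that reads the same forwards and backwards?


Scanning 'yyxaabaaz' for palindromic substrings.
Substring at positions 3-7: 'aabaa'.
Check: reverse('aabaa') = 'aabaa' -> palindrome confirmed.
Neighbouring characters ('x' / 'z') break symmetry, so it cannot extend further.
No longer palindromic substring exists; longest length = 5

5


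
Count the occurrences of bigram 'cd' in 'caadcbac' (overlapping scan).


Scanning 'caadcbac' for bigram 'cd':
  Position 0: 'ca' -> no
  Position 1: 'aa' -> no
  Position 2: 'ad' -> no
  Position 3: 'dc' -> no
  Position 4: 'cb' -> no
  Position 5: 'ba' -> no
  Position 6: 'ac' -> no
Total matches: 0

0


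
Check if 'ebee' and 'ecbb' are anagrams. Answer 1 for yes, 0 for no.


Sort characters of 'ebee': 'beee'
Sort characters of 'ecbb': 'bbce'
Sorted forms differ -> they are NOT anagrams
Result: 0

0


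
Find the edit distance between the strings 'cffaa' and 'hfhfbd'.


Building DP table for s1='cffaa' (len 5) and s2='hfhfbd' (len 6):
       h  f  h  f  b  d
    0  1  2  3  4  5  6
  c 1  1  2  3  4  5  6
  f 2  2  1  2  3  4  5
  f 3  3  2  2  2  3  4
  a 4  4  3  3  3  3  4
  a 5  5  4  4  4  4  4
Edit distance = dp[5][6] = 4

4


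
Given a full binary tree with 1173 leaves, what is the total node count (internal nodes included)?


Leaf nodes (terminals): 1173
Internal nodes = n - 1 = 1173 - 1 = 1172
Total = leaves + internal = 1173 + 1172 = 2345

2345


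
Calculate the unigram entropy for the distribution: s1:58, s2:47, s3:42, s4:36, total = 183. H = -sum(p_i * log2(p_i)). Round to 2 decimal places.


Computing entropy H = -sum(p_i * log2(p_i)):
  s1: p = 58/183 = 0.3169, -p*log2(p) = 0.5254
  s2: p = 47/183 = 0.2568, -p*log2(p) = 0.5037
  s3: p = 42/183 = 0.2295, -p*log2(p) = 0.4873
  s4: p = 36/183 = 0.1967, -p*log2(p) = 0.4615
H = sum of terms = 1.9779
Rounded to 2 decimals: 1.98

1.98


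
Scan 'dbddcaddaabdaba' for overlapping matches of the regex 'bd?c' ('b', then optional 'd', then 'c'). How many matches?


Pattern: bd?c means 'b', then optional 'd', then 'c'.
Scanning 'dbddcaddaabdaba' position-by-position:
  Pos 0: window 'dbd' -> no
  Pos 1: window 'bdd' -> no
  Pos 2: window 'ddc' -> no
  Pos 3: window 'dca' -> no
  Pos 4: window 'cad' -> no
  Pos 5: window 'add' -> no
  Pos 6: window 'dda' -> no
  Pos 7: window 'daa' -> no
  Pos 8: window 'aab' -> no
  Pos 9: window 'abd' -> no
  Pos 10: window 'bda' -> no
  Pos 11: window 'dab' -> no
  Pos 12: window 'aba' -> no
  Pos 13: window 'ba' -> no
  Pos 14: window 'a' -> no
Total matches: 0

0


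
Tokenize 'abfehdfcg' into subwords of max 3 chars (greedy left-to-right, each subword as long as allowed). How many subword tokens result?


'abfehdfcg' has 9 characters.
Chunking with max size 3:
  Chunk 1: 'abf' (positions 0-2)
  Chunk 2: 'ehd' (positions 3-5)
  Chunk 3: 'fcg' (positions 6-8)
Total chunks: ceil(9 / 3) = 3

3


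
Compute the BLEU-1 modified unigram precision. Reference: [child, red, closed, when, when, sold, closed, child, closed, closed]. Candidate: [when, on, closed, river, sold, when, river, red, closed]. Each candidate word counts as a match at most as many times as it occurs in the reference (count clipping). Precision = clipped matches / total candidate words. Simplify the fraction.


Reference word counts: {'child': 2, 'closed': 4, 'red': 1, 'sold': 1, 'when': 2}
Checking each candidate word (with clipping):
  'when' -> in reference (ref count 2, used 1/2) -> match (matches: 1)
  'on' -> not in reference -> no match (matches: 1)
  'closed' -> in reference (ref count 4, used 1/4) -> match (matches: 2)
  'river' -> not in reference -> no match (matches: 2)
  'sold' -> in reference (ref count 1, used 1/1) -> match (matches: 3)
  'when' -> in reference (ref count 2, used 2/2) -> match (matches: 4)
  'river' -> not in reference -> no match (matches: 4)
  'red' -> in reference (ref count 1, used 1/1) -> match (matches: 5)
  'closed' -> in reference (ref count 4, used 2/4) -> match (matches: 6)
Clipped matches: 6, Candidate length: 9
Precision = 6/9 = 2/3

2/3


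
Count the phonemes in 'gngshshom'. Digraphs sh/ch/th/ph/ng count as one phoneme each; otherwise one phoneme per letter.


Parsing 'gngshshom' greedily, digraphs first:
  'g' -> consonant phoneme (phonemes so far: 1)
  'ng' -> digraph (1 consonant phoneme) (phonemes so far: 2)
  'sh' -> digraph (1 consonant phoneme) (phonemes so far: 3)
  'sh' -> digraph (1 consonant phoneme) (phonemes so far: 4)
  'o' -> vowel phoneme (phonemes so far: 5)
  'm' -> consonant phoneme (phonemes so far: 6)
Total phonemes: 6

6


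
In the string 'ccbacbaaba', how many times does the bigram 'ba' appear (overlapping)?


Scanning 'ccbacbaaba' for bigram 'ba':
  Position 0: 'cc' -> no
  Position 1: 'cb' -> no
  Position 2: 'ba' -> MATCH
  Position 3: 'ac' -> no
  Position 4: 'cb' -> no
  Position 5: 'ba' -> MATCH
  Position 6: 'aa' -> no
  Position 7: 'ab' -> no
  Position 8: 'ba' -> MATCH
Total matches: 3

3


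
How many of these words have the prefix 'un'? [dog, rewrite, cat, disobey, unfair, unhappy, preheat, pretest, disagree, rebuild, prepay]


Checking each word for prefix 'un':
  'dog' -> no (count: 0)
  'rewrite' -> no (count: 0)
  'cat' -> no (count: 0)
  'disobey' -> no (count: 0)
  'unfair' -> YES, starts with 'un' (count: 1)
  'unhappy' -> YES, starts with 'un' (count: 2)
  'preheat' -> no (count: 2)
  'pretest' -> no (count: 2)
  'disagree' -> no (count: 2)
  'rebuild' -> no (count: 2)
  'prepay' -> no (count: 2)
Total with prefix 'un': 2

2


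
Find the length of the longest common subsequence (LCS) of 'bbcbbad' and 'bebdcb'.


DP table for LCS of 'bbcbbad' and 'bebdcb':
       b  e  b  d  c  b
    0  0  0  0  0  0  0
  b 0  1  1  1  1  1  1
  b 0  1  1  2  2  2  2
  c 0  1  1  2  2  3  3
  b 0  1  1  2  2  3  4
  b 0  1  1  2  2  3  4
  a 0  1  1  2  2  3  4
  d 0  1  1  2  3  3  4
LCS: 'bbcb'
LCS length = 4

4


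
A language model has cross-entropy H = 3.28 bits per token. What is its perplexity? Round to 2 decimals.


Perplexity formula: PP = 2^H
H = 3.28
PP = 2^3.28
Decompose: 2^3.28 = 2^3 * 2^0.28
2^3 = 8, 2^0.28 ~ 1.2141949
PP ~ 8 * 1.2141949 = 9.7135592
Rounded to 2 decimals: 9.71

9.71


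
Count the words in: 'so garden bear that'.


Counting words by splitting on spaces:
  Word 1: 'so'
  Word 2: 'garden'
  Word 3: 'bear'
  Word 4: 'that'
Total words: 4

4


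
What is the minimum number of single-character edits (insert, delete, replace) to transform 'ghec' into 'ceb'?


Building DP table for s1='ghec' (len 4) and s2='ceb' (len 3):
       c  e  b
    0  1  2  3
  g 1  1  2  3
  h 2  2  2  3
  e 3  3  2  3
  c 4  3  3  3
Edit distance = dp[4][3] = 3

3


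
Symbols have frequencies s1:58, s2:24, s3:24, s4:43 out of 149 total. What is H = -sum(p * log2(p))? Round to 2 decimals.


Computing entropy H = -sum(p_i * log2(p_i)):
  s1: p = 58/149 = 0.3893, -p*log2(p) = 0.5299
  s2: p = 24/149 = 0.1611, -p*log2(p) = 0.4243
  s3: p = 24/149 = 0.1611, -p*log2(p) = 0.4243
  s4: p = 43/149 = 0.2886, -p*log2(p) = 0.5174
H = sum of terms = 1.8959
Rounded to 2 decimals: 1.90

1.90


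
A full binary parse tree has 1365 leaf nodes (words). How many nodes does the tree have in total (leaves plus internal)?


Leaf nodes (terminals): 1365
Internal nodes = n - 1 = 1365 - 1 = 1364
Total = leaves + internal = 1365 + 1364 = 2729

2729


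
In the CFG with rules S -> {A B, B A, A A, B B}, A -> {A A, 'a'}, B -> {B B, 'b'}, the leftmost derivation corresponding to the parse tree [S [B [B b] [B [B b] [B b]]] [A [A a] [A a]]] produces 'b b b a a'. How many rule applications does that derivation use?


Every bracketed nonterminal node [X ...] in the tree is produced by exactly one rule application.
Reading the tree off as a leftmost derivation:
  Step 1: S  =>  B A   (applied S -> B A)
  Step 2: B A  =>  B B A   (applied B -> B B)
  Step 3: B B A  =>  b B A   (applied B -> b)
  Step 4: b B A  =>  b B B A   (applied B -> B B)
  Step 5: b B B A  =>  b b B A   (applied B -> b)
  Step 6: b b B A  =>  b b b A   (applied B -> b)
  Step 7: b b b A  =>  b b b A A   (applied A -> A A)
  Step 8: b b b A A  =>  b b b a A   (applied A -> a)
  Step 9: b b b a A  =>  b b b a a   (applied A -> a)
Final yield: b b b a a
Total rewrite steps: 9

9


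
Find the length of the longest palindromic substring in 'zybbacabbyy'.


Scanning 'zybbacabbyy' for palindromic substrings.
Substring at positions 1-9: 'ybbacabby'.
Check: reverse('ybbacabby') = 'ybbacabby' -> palindrome confirmed.
Neighbouring characters ('z' / 'y') break symmetry, so it cannot extend further.
No longer palindromic substring exists; longest length = 9

9


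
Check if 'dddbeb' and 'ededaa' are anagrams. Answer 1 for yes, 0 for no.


Sort characters of 'dddbeb': 'bbddde'
Sort characters of 'ededaa': 'aaddee'
Sorted forms differ -> they are NOT anagrams
Result: 0

0


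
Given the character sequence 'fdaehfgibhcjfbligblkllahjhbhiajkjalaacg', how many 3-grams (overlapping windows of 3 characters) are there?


String 'fdaehfgibhcjfbligblkllahjhbhiajkjalaacg' has length L = 39.
Number of overlapping n-grams = L - n + 1
Substituting: 39 - 3 + 1 = 37

37


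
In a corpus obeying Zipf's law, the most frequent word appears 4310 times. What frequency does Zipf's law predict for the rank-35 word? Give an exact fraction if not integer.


Zipf's law: freq(rank) = f1 / rank
f1 = 4310, rank = 35
freq = 4310 / 35
GCD(4310, 35) = 5
Simplified: 862/7

862/7


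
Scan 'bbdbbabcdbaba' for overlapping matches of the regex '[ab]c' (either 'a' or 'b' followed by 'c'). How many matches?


Pattern: [ab]c means either 'a' or 'b' followed by 'c'.
Scanning 'bbdbbabcdbaba' position-by-position:
  Pos 0: window 'bb' -> no
  Pos 1: window 'bd' -> no
  Pos 2: window 'db' -> no
  Pos 3: window 'bb' -> no
  Pos 4: window 'ba' -> no
  Pos 5: window 'ab' -> no
  Pos 6: window 'bc' -> MATCH
  Pos 7: window 'cd' -> no
  Pos 8: window 'db' -> no
  Pos 9: window 'ba' -> no
  Pos 10: window 'ab' -> no
  Pos 11: window 'ba' -> no
  Pos 12: window 'a' -> no
Total matches: 1

1


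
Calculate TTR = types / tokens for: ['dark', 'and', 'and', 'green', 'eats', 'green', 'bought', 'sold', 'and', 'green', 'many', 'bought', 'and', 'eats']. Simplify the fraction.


Tokens: 14
Unique types: ('and', 'bought', 'dark', 'eats', 'green', 'many', 'sold') = 7
TTR = 7/14
Simplify: divide both by 7 -> 1/2
TTR = 1/2

1/2


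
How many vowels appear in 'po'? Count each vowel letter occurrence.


Scanning each character of 'po':
  Position 1: 'p' -> consonant (running count: 0)
  Position 2: 'o' -> vowel (running count: 1)
Total vowels: 1

1


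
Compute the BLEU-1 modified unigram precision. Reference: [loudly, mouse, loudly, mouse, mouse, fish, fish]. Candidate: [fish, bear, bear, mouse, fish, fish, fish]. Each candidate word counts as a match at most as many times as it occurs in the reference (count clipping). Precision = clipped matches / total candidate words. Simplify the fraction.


Reference word counts: {'fish': 2, 'loudly': 2, 'mouse': 3}
Checking each candidate word (with clipping):
  'fish' -> in reference (ref count 2, used 1/2) -> match (matches: 1)
  'bear' -> not in reference -> no match (matches: 1)
  'bear' -> not in reference -> no match (matches: 1)
  'mouse' -> in reference (ref count 3, used 1/3) -> match (matches: 2)
  'fish' -> in reference (ref count 2, used 2/2) -> match (matches: 3)
  'fish' -> ref count 2 already used up (2/2) -> clipped, no match (matches: 3)
  'fish' -> ref count 2 already used up (2/2) -> clipped, no match (matches: 3)
Clipped matches: 3, Candidate length: 7
Precision = 3/7

3/7


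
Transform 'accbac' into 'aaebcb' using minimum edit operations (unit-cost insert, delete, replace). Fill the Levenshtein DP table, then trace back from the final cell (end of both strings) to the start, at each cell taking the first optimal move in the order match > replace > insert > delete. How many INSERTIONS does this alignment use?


Edit distance = 4. Backtracking from cell (6, 6) with preference match > replace > insert > delete,
then listing the resulting alignment 'accbac' -> 'aaebcb' left to right:
  Step 1: keep 'a'
  Step 2: replace c->a
  Step 3: replace c->e
  Step 4: keep 'b'
  Step 5: replace a->c
  Step 6: replace c->b
Total insertions: 0

0


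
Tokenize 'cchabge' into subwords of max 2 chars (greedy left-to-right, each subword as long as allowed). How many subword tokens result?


'cchabge' has 7 characters.
Chunking with max size 2:
  Chunk 1: 'cc' (positions 0-1)
  Chunk 2: 'ha' (positions 2-3)
  Chunk 3: 'bg' (positions 4-5)
  Chunk 4: 'e' (positions 6-6)
Total chunks: ceil(7 / 2) = 4

4


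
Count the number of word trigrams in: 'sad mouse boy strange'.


Word trigrams from [4] words:
  Trigram 1: (sad mouse boy)
  Trigram 2: (mouse boy strange)
Total word trigrams: 4 - 2 = 2

2


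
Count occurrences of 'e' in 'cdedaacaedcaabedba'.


Scanning 'cdedaacaedcaabedba' for 'e':
  Position 2: 'e' -> MATCH (count: 1)
  Position 8: 'e' -> MATCH (count: 2)
  Position 14: 'e' -> MATCH (count: 3)
Total occurrences of 'e': 3

3


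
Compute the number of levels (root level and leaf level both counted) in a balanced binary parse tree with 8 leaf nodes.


In a balanced binary tree with n leaves the deepest leaf is ceil(log2(n)) edges below the root,
so counting node levels inclusive of root and leaves gives ceil(log2(n)) + 1 levels.
log2(8) = 3.0000
ceil(3.0000) = 3
levels = 3 + 1 = 4

4


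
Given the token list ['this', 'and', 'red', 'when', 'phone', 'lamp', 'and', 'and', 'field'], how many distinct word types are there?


Listing all tokens and tracking unique types:
  Token 1: 'this' -> NEW (unique so far: 1)
  Token 2: 'and' -> NEW (unique so far: 2)
  Token 3: 'red' -> NEW (unique so far: 3)
  Token 4: 'when' -> NEW (unique so far: 4)
  Token 5: 'phone' -> NEW (unique so far: 5)
  Token 6: 'lamp' -> NEW (unique so far: 6)
  Token 7: 'and' -> duplicate (unique so far: 6)
  Token 8: 'and' -> duplicate (unique so far: 6)
  Token 9: 'field' -> NEW (unique so far: 7)
Unique types: ('and', 'field', 'lamp', 'phone', 'red', 'this', 'when')
Vocabulary size: 7

7


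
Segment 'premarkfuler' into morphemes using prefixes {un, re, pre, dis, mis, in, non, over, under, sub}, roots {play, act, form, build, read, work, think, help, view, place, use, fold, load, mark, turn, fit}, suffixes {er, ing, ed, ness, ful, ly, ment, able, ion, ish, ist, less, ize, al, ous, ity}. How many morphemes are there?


Segmenting 'premarkfuler' against the inventory:
  'pre' -> prefix (morpheme 1)
  'mark' -> root (morpheme 2)
  'ful' -> suffix (morpheme 3)
  'er' -> suffix (morpheme 4)
Total morphemes: 4

4


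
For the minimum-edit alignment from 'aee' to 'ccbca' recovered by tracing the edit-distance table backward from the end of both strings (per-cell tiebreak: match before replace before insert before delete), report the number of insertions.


Edit distance = 5. Backtracking from cell (3, 5) with preference match > replace > insert > delete,
then listing the resulting alignment 'aee' -> 'ccbca' left to right:
  Step 1: insert 'c' [insertion #1]
  Step 2: insert 'c' [insertion #2]
  Step 3: replace a->b
  Step 4: replace e->c
  Step 5: replace e->a
Total insertions: 2

2
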